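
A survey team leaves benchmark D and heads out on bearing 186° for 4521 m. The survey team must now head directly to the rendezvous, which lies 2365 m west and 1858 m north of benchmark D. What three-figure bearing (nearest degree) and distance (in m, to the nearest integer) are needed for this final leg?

Leg 1 (186°, 4521 m): east 4521 sin 186° = -472.57, north 4521 cos 186° = -4496.23
Current position: (-472.57, -4496.23). Target: (-2365, 1858). Remaining: Δeast = -1892.43, Δnorth = 6354.23.
Bearing = atan2(-1892.43, 6354.23) mod 360° = 343.42°; distance = √((-1892.43)² + (6354.23)²) = 6630.050 m.

343°, 6630 m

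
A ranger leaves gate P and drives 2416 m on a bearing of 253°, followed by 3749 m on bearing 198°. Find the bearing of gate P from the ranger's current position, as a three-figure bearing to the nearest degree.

039°

Leg 1 (253°, 2416 m): east 2416 sin 253° = -2310.43, north 2416 cos 253° = -706.37
Leg 2 (198°, 3749 m): east 3749 sin 198° = -1158.50, north 3749 cos 198° = -3565.51
Net displacement: -3468.94 east, -4271.88 north. Direction back to start is (3468.94, 4271.88): bearing = atan2(3468.94, 4271.88) mod 360° = 39.08° ≈ 039°.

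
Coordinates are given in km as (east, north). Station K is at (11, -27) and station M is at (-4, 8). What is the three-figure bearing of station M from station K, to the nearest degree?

337°

Δeast = -4 − 11 = -15.00; Δnorth = 8 − -27 = 35.00.
Bearing = atan2(Δeast, Δnorth) mod 360° = 336.80° ≈ 337°.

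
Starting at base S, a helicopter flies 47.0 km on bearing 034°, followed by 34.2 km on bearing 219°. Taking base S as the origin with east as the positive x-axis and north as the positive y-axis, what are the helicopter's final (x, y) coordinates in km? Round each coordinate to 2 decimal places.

Leg 1 (034°, 47.0 km): east 47.0 sin 34° = 26.28, north 47.0 cos 34° = 38.96
Leg 2 (219°, 34.2 km): east 34.2 sin 219° = -21.52, north 34.2 cos 219° = -26.58
Summing: 4.76 km east, 12.39 km north → (4.76, 12.39).

(4.76, 12.39)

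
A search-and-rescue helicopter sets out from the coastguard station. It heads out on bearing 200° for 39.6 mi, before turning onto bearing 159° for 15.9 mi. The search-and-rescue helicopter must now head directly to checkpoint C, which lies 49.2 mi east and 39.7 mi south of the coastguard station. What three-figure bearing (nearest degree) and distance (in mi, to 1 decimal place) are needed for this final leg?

Leg 1 (200°, 39.6 mi): east 39.6 sin 200° = -13.54, north 39.6 cos 200° = -37.21
Leg 2 (159°, 15.9 mi): east 15.9 sin 159° = 5.70, north 15.9 cos 159° = -14.84
Current position: (-7.85, -52.06). Target: (49.2, -39.7). Remaining: Δeast = 57.05, Δnorth = 12.36.
Bearing = atan2(57.05, 12.36) mod 360° = 77.78°; distance = √((57.05)² + (12.36)²) = 58.369 mi.

078°, 58.4 mi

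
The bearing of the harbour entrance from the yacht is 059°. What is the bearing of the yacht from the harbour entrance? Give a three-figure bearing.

239°

Back-bearing = 059° + 180° = 239°.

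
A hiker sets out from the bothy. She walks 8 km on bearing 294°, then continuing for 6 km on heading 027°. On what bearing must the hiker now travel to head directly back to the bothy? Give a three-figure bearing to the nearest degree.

Leg 1 (294°, 8 km): east 8 sin 294° = -7.31, north 8 cos 294° = 3.25
Leg 2 (027°, 6 km): east 6 sin 27° = 2.72, north 6 cos 27° = 5.35
Net displacement: -4.58 east, 8.60 north. Direction back to start is (4.58, -8.60): bearing = atan2(4.58, -8.60) mod 360° = 151.94° ≈ 152°.

152°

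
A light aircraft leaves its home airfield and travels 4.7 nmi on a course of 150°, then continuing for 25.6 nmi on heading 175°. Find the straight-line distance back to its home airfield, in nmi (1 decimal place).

Leg 1 (150°, 4.7 nmi): east 4.7 sin 150° = 2.35, north 4.7 cos 150° = -4.07
Leg 2 (175°, 25.6 nmi): east 25.6 sin 175° = 2.23, north 25.6 cos 175° = -25.50
Net: 4.58 east, -29.57 north. Distance = √((4.58)² + (-29.57)²) = 29.926 nmi.

29.9 nmi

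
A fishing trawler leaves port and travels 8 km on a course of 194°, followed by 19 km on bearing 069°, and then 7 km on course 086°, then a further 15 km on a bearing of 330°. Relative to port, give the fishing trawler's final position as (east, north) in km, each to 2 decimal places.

Leg 1 (194°, 8 km): east 8 sin 194° = -1.94, north 8 cos 194° = -7.76
Leg 2 (069°, 19 km): east 19 sin 69° = 17.74, north 19 cos 69° = 6.81
Leg 3 (086°, 7 km): east 7 sin 86° = 6.98, north 7 cos 86° = 0.49
Leg 4 (330°, 15 km): east 15 sin 330° = -7.50, north 15 cos 330° = 12.99
Summing: 15.29 km east, 12.53 km north → (15.29, 12.53).

(15.29, 12.53)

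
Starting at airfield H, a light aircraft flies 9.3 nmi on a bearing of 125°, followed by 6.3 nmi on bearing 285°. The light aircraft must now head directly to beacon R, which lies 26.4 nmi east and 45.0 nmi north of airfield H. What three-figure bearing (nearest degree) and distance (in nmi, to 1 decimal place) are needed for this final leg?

Leg 1 (125°, 9.3 nmi): east 9.3 sin 125° = 7.62, north 9.3 cos 125° = -5.33
Leg 2 (285°, 6.3 nmi): east 6.3 sin 285° = -6.09, north 6.3 cos 285° = 1.63
Current position: (1.53, -3.70). Target: (26.4, 45.0). Remaining: Δeast = 24.87, Δnorth = 48.70.
Bearing = atan2(24.87, 48.70) mod 360° = 27.05°; distance = √((24.87)² + (48.70)²) = 54.685 nmi.

027°, 54.7 nmi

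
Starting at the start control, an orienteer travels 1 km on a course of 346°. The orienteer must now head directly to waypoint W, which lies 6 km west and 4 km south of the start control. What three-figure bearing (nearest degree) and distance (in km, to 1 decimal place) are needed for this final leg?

229°, 7.6 km

Leg 1 (346°, 1 km): east 1 sin 346° = -0.24, north 1 cos 346° = 0.97
Current position: (-0.24, 0.97). Target: (-6, -4). Remaining: Δeast = -5.76, Δnorth = -4.97.
Bearing = atan2(-5.76, -4.97) mod 360° = 229.20°; distance = √((-5.76)² + (-4.97)²) = 7.607 km.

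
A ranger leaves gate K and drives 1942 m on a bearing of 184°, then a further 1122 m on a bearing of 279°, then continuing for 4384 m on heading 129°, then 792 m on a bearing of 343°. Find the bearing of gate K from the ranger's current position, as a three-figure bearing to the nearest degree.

Leg 1 (184°, 1942 m): east 1942 sin 184° = -135.47, north 1942 cos 184° = -1937.27
Leg 2 (279°, 1122 m): east 1122 sin 279° = -1108.19, north 1122 cos 279° = 175.52
Leg 3 (129°, 4384 m): east 4384 sin 129° = 3407.01, north 4384 cos 129° = -2758.94
Leg 4 (343°, 792 m): east 792 sin 343° = -231.56, north 792 cos 343° = 757.39
Net displacement: 1931.80 east, -3763.30 north. Direction back to start is (-1931.80, 3763.30): bearing = atan2(-1931.80, 3763.30) mod 360° = 332.83° ≈ 333°.

333°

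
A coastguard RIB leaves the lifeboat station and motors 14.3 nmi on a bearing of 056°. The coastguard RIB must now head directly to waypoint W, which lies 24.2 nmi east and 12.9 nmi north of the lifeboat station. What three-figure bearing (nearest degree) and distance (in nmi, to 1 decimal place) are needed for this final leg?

Leg 1 (056°, 14.3 nmi): east 14.3 sin 56° = 11.86, north 14.3 cos 56° = 8.00
Current position: (11.86, 8.00). Target: (24.2, 12.9). Remaining: Δeast = 12.34, Δnorth = 4.90.
Bearing = atan2(12.34, 4.90) mod 360° = 68.34°; distance = √((12.34)² + (4.90)²) = 13.283 nmi.

068°, 13.3 nmi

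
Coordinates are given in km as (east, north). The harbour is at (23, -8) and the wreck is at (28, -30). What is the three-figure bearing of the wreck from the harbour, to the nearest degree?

167°

Δeast = 28 − 23 = 5.00; Δnorth = -30 − -8 = -22.00.
Bearing = atan2(Δeast, Δnorth) mod 360° = 167.20° ≈ 167°.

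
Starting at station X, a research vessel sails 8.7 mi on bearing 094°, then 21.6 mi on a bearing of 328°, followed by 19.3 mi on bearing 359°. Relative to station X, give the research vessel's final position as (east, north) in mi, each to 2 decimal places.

Leg 1 (094°, 8.7 mi): east 8.7 sin 94° = 8.68, north 8.7 cos 94° = -0.61
Leg 2 (328°, 21.6 mi): east 21.6 sin 328° = -11.45, north 21.6 cos 328° = 18.32
Leg 3 (359°, 19.3 mi): east 19.3 sin 359° = -0.34, north 19.3 cos 359° = 19.30
Summing: -3.10 mi east, 37.01 mi north → (-3.10, 37.01).

(-3.10, 37.01)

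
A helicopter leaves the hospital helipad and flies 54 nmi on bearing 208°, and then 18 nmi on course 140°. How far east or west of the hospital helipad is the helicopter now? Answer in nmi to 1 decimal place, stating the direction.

13.8 nmi west

Leg 1 (208°, 54 nmi): east 54 sin 208° = -25.35, north 54 cos 208° = -47.68
Leg 2 (140°, 18 nmi): east 18 sin 140° = 11.57, north 18 cos 140° = -13.79
Net east component: -13.78 nmi.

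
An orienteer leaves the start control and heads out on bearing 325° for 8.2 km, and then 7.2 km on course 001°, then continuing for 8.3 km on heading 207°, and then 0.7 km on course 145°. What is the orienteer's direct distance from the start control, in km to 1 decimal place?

9.9 km

Leg 1 (325°, 8.2 km): east 8.2 sin 325° = -4.70, north 8.2 cos 325° = 6.72
Leg 2 (001°, 7.2 km): east 7.2 sin 1° = 0.13, north 7.2 cos 1° = 7.20
Leg 3 (207°, 8.3 km): east 8.3 sin 207° = -3.77, north 8.3 cos 207° = -7.40
Leg 4 (145°, 0.7 km): east 0.7 sin 145° = 0.40, north 0.7 cos 145° = -0.57
Net: -7.94 east, 5.95 north. Distance = √((-7.94)² + (5.95)²) = 9.924 km.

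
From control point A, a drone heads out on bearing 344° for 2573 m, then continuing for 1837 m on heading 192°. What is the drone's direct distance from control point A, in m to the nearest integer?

Leg 1 (344°, 2573 m): east 2573 sin 344° = -709.21, north 2573 cos 344° = 2473.33
Leg 2 (192°, 1837 m): east 1837 sin 192° = -381.93, north 1837 cos 192° = -1796.86
Net: -1091.15 east, 676.47 north. Distance = √((-1091.15)² + (676.47)²) = 1283.829 m.

1284 m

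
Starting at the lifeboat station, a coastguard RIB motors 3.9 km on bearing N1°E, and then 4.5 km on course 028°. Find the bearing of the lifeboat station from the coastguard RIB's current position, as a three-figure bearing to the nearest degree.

195°

Leg 1 (N1°E, 3.9 km): east 3.9 sin 1° = 0.07, north 3.9 cos 1° = 3.90
Leg 2 (028°, 4.5 km): east 4.5 sin 28° = 2.11, north 4.5 cos 28° = 3.97
Net displacement: 2.18 east, 7.87 north. Direction back to start is (-2.18, -7.87): bearing = atan2(-2.18, -7.87) mod 360° = 195.48° ≈ 195°.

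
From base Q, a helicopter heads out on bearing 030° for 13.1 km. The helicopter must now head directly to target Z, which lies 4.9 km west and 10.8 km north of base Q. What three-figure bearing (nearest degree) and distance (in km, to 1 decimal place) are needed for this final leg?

267°, 11.5 km

Leg 1 (030°, 13.1 km): east 13.1 sin 30° = 6.55, north 13.1 cos 30° = 11.34
Current position: (6.55, 11.34). Target: (-4.9, 10.8). Remaining: Δeast = -11.45, Δnorth = -0.54.
Bearing = atan2(-11.45, -0.54) mod 360° = 267.28°; distance = √((-11.45)² + (-0.54)²) = 11.463 km.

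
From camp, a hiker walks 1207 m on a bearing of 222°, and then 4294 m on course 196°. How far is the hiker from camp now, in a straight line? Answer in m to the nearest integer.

5405 m

Leg 1 (222°, 1207 m): east 1207 sin 222° = -807.64, north 1207 cos 222° = -896.98
Leg 2 (196°, 4294 m): east 4294 sin 196° = -1183.59, north 4294 cos 196° = -4127.66
Net: -1991.23 east, -5024.63 north. Distance = √((-1991.23)² + (-5024.63)²) = 5404.806 m.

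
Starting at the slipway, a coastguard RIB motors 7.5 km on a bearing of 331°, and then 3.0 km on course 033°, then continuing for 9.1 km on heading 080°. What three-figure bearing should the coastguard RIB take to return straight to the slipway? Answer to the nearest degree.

213°

Leg 1 (331°, 7.5 km): east 7.5 sin 331° = -3.64, north 7.5 cos 331° = 6.56
Leg 2 (033°, 3.0 km): east 3.0 sin 33° = 1.63, north 3.0 cos 33° = 2.52
Leg 3 (080°, 9.1 km): east 9.1 sin 80° = 8.96, north 9.1 cos 80° = 1.58
Net displacement: 6.96 east, 10.66 north. Direction back to start is (-6.96, -10.66): bearing = atan2(-6.96, -10.66) mod 360° = 213.15° ≈ 213°.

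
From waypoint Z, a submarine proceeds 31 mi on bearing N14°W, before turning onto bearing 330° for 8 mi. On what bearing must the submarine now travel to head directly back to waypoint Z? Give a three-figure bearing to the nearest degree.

Leg 1 (N14°W, 31 mi): east 31 sin 346° = -7.50, north 31 cos 346° = 30.08
Leg 2 (330°, 8 mi): east 8 sin 330° = -4.00, north 8 cos 330° = 6.93
Net displacement: -11.50 east, 37.01 north. Direction back to start is (11.50, -37.01): bearing = atan2(11.50, -37.01) mod 360° = 162.74° ≈ 163°.

163°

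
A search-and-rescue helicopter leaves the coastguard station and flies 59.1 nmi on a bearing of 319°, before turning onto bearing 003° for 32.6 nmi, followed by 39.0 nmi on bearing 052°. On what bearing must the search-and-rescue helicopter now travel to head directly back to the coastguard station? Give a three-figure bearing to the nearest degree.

176°

Leg 1 (319°, 59.1 nmi): east 59.1 sin 319° = -38.77, north 59.1 cos 319° = 44.60
Leg 2 (003°, 32.6 nmi): east 32.6 sin 3° = 1.71, north 32.6 cos 3° = 32.56
Leg 3 (052°, 39.0 nmi): east 39.0 sin 52° = 30.73, north 39.0 cos 52° = 24.01
Net displacement: -6.33 east, 101.17 north. Direction back to start is (6.33, -101.17): bearing = atan2(6.33, -101.17) mod 360° = 176.42° ≈ 176°.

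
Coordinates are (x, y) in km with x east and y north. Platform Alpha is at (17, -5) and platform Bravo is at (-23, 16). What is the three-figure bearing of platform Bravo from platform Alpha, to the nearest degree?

298°

Δeast = -23 − 17 = -40.00; Δnorth = 16 − -5 = 21.00.
Bearing = atan2(Δeast, Δnorth) mod 360° = 297.70° ≈ 298°.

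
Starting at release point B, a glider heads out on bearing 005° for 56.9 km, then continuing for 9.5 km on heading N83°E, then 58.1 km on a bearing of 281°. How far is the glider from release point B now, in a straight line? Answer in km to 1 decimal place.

Leg 1 (005°, 56.9 km): east 56.9 sin 5° = 4.96, north 56.9 cos 5° = 56.68
Leg 2 (N83°E, 9.5 km): east 9.5 sin 83° = 9.43, north 9.5 cos 83° = 1.16
Leg 3 (281°, 58.1 km): east 58.1 sin 281° = -57.03, north 58.1 cos 281° = 11.09
Net: -42.64 east, 68.93 north. Distance = √((-42.64)² + (68.93)²) = 81.052 km.

81.1 km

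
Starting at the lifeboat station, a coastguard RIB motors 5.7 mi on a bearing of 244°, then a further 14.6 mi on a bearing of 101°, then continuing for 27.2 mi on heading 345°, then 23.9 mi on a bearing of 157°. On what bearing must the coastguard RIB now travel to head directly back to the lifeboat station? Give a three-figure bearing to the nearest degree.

Leg 1 (244°, 5.7 mi): east 5.7 sin 244° = -5.12, north 5.7 cos 244° = -2.50
Leg 2 (101°, 14.6 mi): east 14.6 sin 101° = 14.33, north 14.6 cos 101° = -2.79
Leg 3 (345°, 27.2 mi): east 27.2 sin 345° = -7.04, north 27.2 cos 345° = 26.27
Leg 4 (157°, 23.9 mi): east 23.9 sin 157° = 9.34, north 23.9 cos 157° = -22.00
Net displacement: 11.51 east, -1.01 north. Direction back to start is (-11.51, 1.01): bearing = atan2(-11.51, 1.01) mod 360° = 275.02° ≈ 275°.

275°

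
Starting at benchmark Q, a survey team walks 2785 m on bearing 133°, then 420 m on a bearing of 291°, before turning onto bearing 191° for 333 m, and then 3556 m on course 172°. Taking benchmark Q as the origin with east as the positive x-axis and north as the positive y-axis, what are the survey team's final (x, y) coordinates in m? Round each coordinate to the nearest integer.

(2076, -5597)

Leg 1 (133°, 2785 m): east 2785 sin 133° = 2036.82, north 2785 cos 133° = -1899.37
Leg 2 (291°, 420 m): east 420 sin 291° = -392.10, north 420 cos 291° = 150.51
Leg 3 (191°, 333 m): east 333 sin 191° = -63.54, north 333 cos 191° = -326.88
Leg 4 (172°, 3556 m): east 3556 sin 172° = 494.90, north 3556 cos 172° = -3521.39
Summing: 2076.08 m east, -5597.13 m north → (2076, -5597).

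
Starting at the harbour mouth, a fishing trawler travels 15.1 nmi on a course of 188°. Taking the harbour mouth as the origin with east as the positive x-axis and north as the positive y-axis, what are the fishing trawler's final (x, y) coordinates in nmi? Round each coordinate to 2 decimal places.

(-2.10, -14.95)

Leg 1 (188°, 15.1 nmi): east 15.1 sin 188° = -2.10, north 15.1 cos 188° = -14.95
Summing: -2.10 nmi east, -14.95 nmi north → (-2.10, -14.95).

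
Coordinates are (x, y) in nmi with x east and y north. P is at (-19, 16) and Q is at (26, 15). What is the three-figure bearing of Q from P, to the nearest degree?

091°

Δeast = 26 − -19 = 45.00; Δnorth = 15 − 16 = -1.00.
Bearing = atan2(Δeast, Δnorth) mod 360° = 91.27° ≈ 091°.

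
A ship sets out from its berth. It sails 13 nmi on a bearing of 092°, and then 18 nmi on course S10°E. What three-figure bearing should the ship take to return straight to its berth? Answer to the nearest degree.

318°

Leg 1 (092°, 13 nmi): east 13 sin 92° = 12.99, north 13 cos 92° = -0.45
Leg 2 (S10°E, 18 nmi): east 18 sin 170° = 3.13, north 18 cos 170° = -17.73
Net displacement: 16.12 east, -18.18 north. Direction back to start is (-16.12, 18.18): bearing = atan2(-16.12, 18.18) mod 360° = 318.44° ≈ 318°.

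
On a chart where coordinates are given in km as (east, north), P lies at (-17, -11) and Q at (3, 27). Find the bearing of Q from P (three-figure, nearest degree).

028°

Δeast = 3 − -17 = 20.00; Δnorth = 27 − -11 = 38.00.
Bearing = atan2(Δeast, Δnorth) mod 360° = 27.76° ≈ 028°.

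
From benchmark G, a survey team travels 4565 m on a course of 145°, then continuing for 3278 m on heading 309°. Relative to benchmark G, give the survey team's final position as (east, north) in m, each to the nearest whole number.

(71, -1677)

Leg 1 (145°, 4565 m): east 4565 sin 145° = 2618.38, north 4565 cos 145° = -3739.43
Leg 2 (309°, 3278 m): east 3278 sin 309° = -2547.48, north 3278 cos 309° = 2062.91
Summing: 70.89 m east, -1676.52 m north → (71, -1677).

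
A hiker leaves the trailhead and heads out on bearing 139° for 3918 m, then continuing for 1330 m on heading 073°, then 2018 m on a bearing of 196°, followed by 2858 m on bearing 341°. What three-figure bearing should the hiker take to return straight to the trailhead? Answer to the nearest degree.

Leg 1 (139°, 3918 m): east 3918 sin 139° = 2570.44, north 3918 cos 139° = -2956.95
Leg 2 (073°, 1330 m): east 1330 sin 73° = 1271.89, north 1330 cos 73° = 388.85
Leg 3 (196°, 2018 m): east 2018 sin 196° = -556.24, north 2018 cos 196° = -1939.83
Leg 4 (341°, 2858 m): east 2858 sin 341° = -930.47, north 2858 cos 341° = 2702.29
Net displacement: 2355.61 east, -1805.63 north. Direction back to start is (-2355.61, 1805.63): bearing = atan2(-2355.61, 1805.63) mod 360° = 307.47° ≈ 307°.

307°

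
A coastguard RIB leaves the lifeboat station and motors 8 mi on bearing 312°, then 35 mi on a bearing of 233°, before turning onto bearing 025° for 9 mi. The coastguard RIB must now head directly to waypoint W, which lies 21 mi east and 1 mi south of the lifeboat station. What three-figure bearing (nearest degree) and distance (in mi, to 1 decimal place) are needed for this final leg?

083°, 51.5 mi

Leg 1 (312°, 8 mi): east 8 sin 312° = -5.95, north 8 cos 312° = 5.35
Leg 2 (233°, 35 mi): east 35 sin 233° = -27.95, north 35 cos 233° = -21.06
Leg 3 (025°, 9 mi): east 9 sin 25° = 3.80, north 9 cos 25° = 8.16
Current position: (-30.09, -7.55). Target: (21, -1). Remaining: Δeast = 51.09, Δnorth = 6.55.
Bearing = atan2(51.09, 6.55) mod 360° = 82.69°; distance = √((51.09)² + (6.55)²) = 51.512 mi.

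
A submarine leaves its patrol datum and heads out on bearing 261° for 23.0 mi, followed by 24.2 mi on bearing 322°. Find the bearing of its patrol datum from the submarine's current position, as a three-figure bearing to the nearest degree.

112°

Leg 1 (261°, 23.0 mi): east 23.0 sin 261° = -22.72, north 23.0 cos 261° = -3.60
Leg 2 (322°, 24.2 mi): east 24.2 sin 322° = -14.90, north 24.2 cos 322° = 19.07
Net displacement: -37.62 east, 15.47 north. Direction back to start is (37.62, -15.47): bearing = atan2(37.62, -15.47) mod 360° = 112.36° ≈ 112°.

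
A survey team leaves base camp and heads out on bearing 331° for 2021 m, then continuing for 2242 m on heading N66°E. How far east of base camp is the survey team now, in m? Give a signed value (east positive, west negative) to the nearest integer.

Leg 1 (331°, 2021 m): east 2021 sin 331° = -979.80, north 2021 cos 331° = 1767.61
Leg 2 (N66°E, 2242 m): east 2242 sin 66° = 2048.17, north 2242 cos 66° = 911.90
Net east component: 1068.37 m.

1068 m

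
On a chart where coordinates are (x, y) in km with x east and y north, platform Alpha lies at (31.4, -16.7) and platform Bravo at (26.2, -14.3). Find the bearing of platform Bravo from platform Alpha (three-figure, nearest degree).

295°

Δeast = 26.2 − 31.4 = -5.20; Δnorth = -14.3 − -16.7 = 2.40.
Bearing = atan2(Δeast, Δnorth) mod 360° = 294.78° ≈ 295°.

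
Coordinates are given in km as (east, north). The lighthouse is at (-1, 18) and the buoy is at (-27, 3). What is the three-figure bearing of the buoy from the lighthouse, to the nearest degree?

Δeast = -27 − -1 = -26.00; Δnorth = 3 − 18 = -15.00.
Bearing = atan2(Δeast, Δnorth) mod 360° = 240.02° ≈ 240°.

240°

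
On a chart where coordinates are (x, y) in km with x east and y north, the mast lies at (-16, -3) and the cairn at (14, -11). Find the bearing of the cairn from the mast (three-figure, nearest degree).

105°

Δeast = 14 − -16 = 30.00; Δnorth = -11 − -3 = -8.00.
Bearing = atan2(Δeast, Δnorth) mod 360° = 104.93° ≈ 105°.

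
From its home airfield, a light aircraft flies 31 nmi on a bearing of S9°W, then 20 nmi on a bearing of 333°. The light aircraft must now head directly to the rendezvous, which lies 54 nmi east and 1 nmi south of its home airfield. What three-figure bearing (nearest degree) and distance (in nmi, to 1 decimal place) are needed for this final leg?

080°, 68.9 nmi

Leg 1 (S9°W, 31 nmi): east 31 sin 189° = -4.85, north 31 cos 189° = -30.62
Leg 2 (333°, 20 nmi): east 20 sin 333° = -9.08, north 20 cos 333° = 17.82
Current position: (-13.93, -12.80). Target: (54, -1). Remaining: Δeast = 67.93, Δnorth = 11.80.
Bearing = atan2(67.93, 11.80) mod 360° = 80.15°; distance = √((67.93)² + (11.80)²) = 68.946 nmi.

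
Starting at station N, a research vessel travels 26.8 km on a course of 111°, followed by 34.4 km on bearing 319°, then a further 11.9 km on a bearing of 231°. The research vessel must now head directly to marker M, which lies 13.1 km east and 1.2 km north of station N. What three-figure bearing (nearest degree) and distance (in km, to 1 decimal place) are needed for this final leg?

111°, 21.3 km

Leg 1 (111°, 26.8 km): east 26.8 sin 111° = 25.02, north 26.8 cos 111° = -9.60
Leg 2 (319°, 34.4 km): east 34.4 sin 319° = -22.57, north 34.4 cos 319° = 25.96
Leg 3 (231°, 11.9 km): east 11.9 sin 231° = -9.25, north 11.9 cos 231° = -7.49
Current position: (-6.80, 8.87). Target: (13.1, 1.2). Remaining: Δeast = 19.90, Δnorth = -7.67.
Bearing = atan2(19.90, -7.67) mod 360° = 111.08°; distance = √((19.90)² + (-7.67)²) = 21.323 km.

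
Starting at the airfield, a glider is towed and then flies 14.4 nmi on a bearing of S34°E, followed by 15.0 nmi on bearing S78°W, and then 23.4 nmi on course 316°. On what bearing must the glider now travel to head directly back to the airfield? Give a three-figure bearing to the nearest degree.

Leg 1 (S34°E, 14.4 nmi): east 14.4 sin 146° = 8.05, north 14.4 cos 146° = -11.94
Leg 2 (S78°W, 15.0 nmi): east 15.0 sin 258° = -14.67, north 15.0 cos 258° = -3.12
Leg 3 (316°, 23.4 nmi): east 23.4 sin 316° = -16.26, north 23.4 cos 316° = 16.83
Net displacement: -22.87 east, 1.78 north. Direction back to start is (22.87, -1.78): bearing = atan2(22.87, -1.78) mod 360° = 94.44° ≈ 094°.

094°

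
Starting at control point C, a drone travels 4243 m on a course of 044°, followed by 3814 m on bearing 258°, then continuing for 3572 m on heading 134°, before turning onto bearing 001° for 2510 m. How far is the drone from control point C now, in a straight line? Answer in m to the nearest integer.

Leg 1 (044°, 4243 m): east 4243 sin 44° = 2947.44, north 4243 cos 44° = 3052.16
Leg 2 (258°, 3814 m): east 3814 sin 258° = -3730.65, north 3814 cos 258° = -792.98
Leg 3 (134°, 3572 m): east 3572 sin 134° = 2569.48, north 3572 cos 134° = -2481.32
Leg 4 (001°, 2510 m): east 2510 sin 1° = 43.81, north 2510 cos 1° = 2509.62
Net: 1830.07 east, 2287.48 north. Distance = √((1830.07)² + (2287.48)²) = 2929.457 m.

2929 m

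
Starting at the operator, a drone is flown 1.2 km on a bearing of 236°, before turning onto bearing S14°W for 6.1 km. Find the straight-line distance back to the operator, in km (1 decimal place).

7.0 km

Leg 1 (236°, 1.2 km): east 1.2 sin 236° = -0.99, north 1.2 cos 236° = -0.67
Leg 2 (S14°W, 6.1 km): east 6.1 sin 194° = -1.48, north 6.1 cos 194° = -5.92
Net: -2.47 east, -6.59 north. Distance = √((-2.47)² + (-6.59)²) = 7.038 km.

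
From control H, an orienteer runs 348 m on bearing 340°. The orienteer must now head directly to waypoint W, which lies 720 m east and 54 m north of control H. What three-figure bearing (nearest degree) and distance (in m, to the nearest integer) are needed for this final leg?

108°, 882 m

Leg 1 (340°, 348 m): east 348 sin 340° = -119.02, north 348 cos 340° = 327.01
Current position: (-119.02, 327.01). Target: (720, 54). Remaining: Δeast = 839.02, Δnorth = -273.01.
Bearing = atan2(839.02, -273.01) mod 360° = 108.02°; distance = √((839.02)² + (-273.01)²) = 882.324 m.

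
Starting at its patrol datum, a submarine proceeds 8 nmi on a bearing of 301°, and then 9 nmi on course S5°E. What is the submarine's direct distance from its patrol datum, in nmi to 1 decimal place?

7.8 nmi

Leg 1 (301°, 8 nmi): east 8 sin 301° = -6.86, north 8 cos 301° = 4.12
Leg 2 (S5°E, 9 nmi): east 9 sin 175° = 0.78, north 9 cos 175° = -8.97
Net: -6.07 east, -4.85 north. Distance = √((-6.07)² + (-4.85)²) = 7.769 nmi.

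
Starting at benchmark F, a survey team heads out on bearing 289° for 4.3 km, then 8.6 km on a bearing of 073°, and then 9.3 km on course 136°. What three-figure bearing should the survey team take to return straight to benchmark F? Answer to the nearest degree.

285°

Leg 1 (289°, 4.3 km): east 4.3 sin 289° = -4.07, north 4.3 cos 289° = 1.40
Leg 2 (073°, 8.6 km): east 8.6 sin 73° = 8.22, north 8.6 cos 73° = 2.51
Leg 3 (136°, 9.3 km): east 9.3 sin 136° = 6.46, north 9.3 cos 136° = -6.69
Net displacement: 10.62 east, -2.78 north. Direction back to start is (-10.62, 2.78): bearing = atan2(-10.62, 2.78) mod 360° = 284.65° ≈ 285°.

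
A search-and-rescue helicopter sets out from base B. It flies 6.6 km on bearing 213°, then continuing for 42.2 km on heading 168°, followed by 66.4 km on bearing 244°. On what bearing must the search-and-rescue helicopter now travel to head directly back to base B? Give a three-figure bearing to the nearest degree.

Leg 1 (213°, 6.6 km): east 6.6 sin 213° = -3.59, north 6.6 cos 213° = -5.54
Leg 2 (168°, 42.2 km): east 42.2 sin 168° = 8.77, north 42.2 cos 168° = -41.28
Leg 3 (244°, 66.4 km): east 66.4 sin 244° = -59.68, north 66.4 cos 244° = -29.11
Net displacement: -54.50 east, -75.92 north. Direction back to start is (54.50, 75.92): bearing = atan2(54.50, 75.92) mod 360° = 35.67° ≈ 036°.

036°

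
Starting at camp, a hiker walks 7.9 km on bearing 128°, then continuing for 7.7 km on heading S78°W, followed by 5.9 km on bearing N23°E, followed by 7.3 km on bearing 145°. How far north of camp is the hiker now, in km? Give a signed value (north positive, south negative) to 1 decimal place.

Leg 1 (128°, 7.9 km): east 7.9 sin 128° = 6.23, north 7.9 cos 128° = -4.86
Leg 2 (S78°W, 7.7 km): east 7.7 sin 258° = -7.53, north 7.7 cos 258° = -1.60
Leg 3 (N23°E, 5.9 km): east 5.9 sin 23° = 2.31, north 5.9 cos 23° = 5.43
Leg 4 (145°, 7.3 km): east 7.3 sin 145° = 4.19, north 7.3 cos 145° = -5.98
Net north component: -7.01 km.

-7.0 km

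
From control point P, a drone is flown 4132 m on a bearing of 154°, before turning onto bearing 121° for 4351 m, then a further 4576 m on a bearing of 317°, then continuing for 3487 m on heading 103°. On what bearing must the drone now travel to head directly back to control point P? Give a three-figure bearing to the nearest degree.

Leg 1 (154°, 4132 m): east 4132 sin 154° = 1811.35, north 4132 cos 154° = -3713.82
Leg 2 (121°, 4351 m): east 4351 sin 121° = 3729.53, north 4351 cos 121° = -2240.93
Leg 3 (317°, 4576 m): east 4576 sin 317° = -3120.82, north 4576 cos 317° = 3346.67
Leg 4 (103°, 3487 m): east 3487 sin 103° = 3397.63, north 3487 cos 103° = -784.40
Net displacement: 5817.69 east, -3392.48 north. Direction back to start is (-5817.69, 3392.48): bearing = atan2(-5817.69, 3392.48) mod 360° = 300.25° ≈ 300°.

300°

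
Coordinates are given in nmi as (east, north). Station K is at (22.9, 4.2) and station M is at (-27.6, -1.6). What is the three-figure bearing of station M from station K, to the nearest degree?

263°

Δeast = -27.6 − 22.9 = -50.50; Δnorth = -1.6 − 4.2 = -5.80.
Bearing = atan2(Δeast, Δnorth) mod 360° = 263.45° ≈ 263°.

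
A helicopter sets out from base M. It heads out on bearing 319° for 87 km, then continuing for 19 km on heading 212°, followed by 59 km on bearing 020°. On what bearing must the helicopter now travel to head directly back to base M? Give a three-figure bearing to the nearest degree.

156°

Leg 1 (319°, 87 km): east 87 sin 319° = -57.08, north 87 cos 319° = 65.66
Leg 2 (212°, 19 km): east 19 sin 212° = -10.07, north 19 cos 212° = -16.11
Leg 3 (020°, 59 km): east 59 sin 20° = 20.18, north 59 cos 20° = 55.44
Net displacement: -46.97 east, 104.99 north. Direction back to start is (46.97, -104.99): bearing = atan2(46.97, -104.99) mod 360° = 155.90° ≈ 156°.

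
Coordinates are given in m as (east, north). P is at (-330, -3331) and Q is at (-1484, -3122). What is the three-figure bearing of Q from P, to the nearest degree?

Δeast = -1484 − -330 = -1154.00; Δnorth = -3122 − -3331 = 209.00.
Bearing = atan2(Δeast, Δnorth) mod 360° = 280.27° ≈ 280°.

280°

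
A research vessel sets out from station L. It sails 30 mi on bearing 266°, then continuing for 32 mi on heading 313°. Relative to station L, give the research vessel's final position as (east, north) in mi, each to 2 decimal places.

Leg 1 (266°, 30 mi): east 30 sin 266° = -29.93, north 30 cos 266° = -2.09
Leg 2 (313°, 32 mi): east 32 sin 313° = -23.40, north 32 cos 313° = 21.82
Summing: -53.33 mi east, 19.73 mi north → (-53.33, 19.73).

(-53.33, 19.73)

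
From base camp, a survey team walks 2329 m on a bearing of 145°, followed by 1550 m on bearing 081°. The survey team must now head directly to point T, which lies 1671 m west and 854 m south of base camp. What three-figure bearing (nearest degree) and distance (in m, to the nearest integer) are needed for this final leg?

280°, 4610 m

Leg 1 (145°, 2329 m): east 2329 sin 145° = 1335.86, north 2329 cos 145° = -1907.81
Leg 2 (081°, 1550 m): east 1550 sin 81° = 1530.92, north 1550 cos 81° = 242.47
Current position: (2866.78, -1665.33). Target: (-1671, -854). Remaining: Δeast = -4537.78, Δnorth = 811.33.
Bearing = atan2(-4537.78, 811.33) mod 360° = 280.14°; distance = √((-4537.78)² + (811.33)²) = 4609.737 m.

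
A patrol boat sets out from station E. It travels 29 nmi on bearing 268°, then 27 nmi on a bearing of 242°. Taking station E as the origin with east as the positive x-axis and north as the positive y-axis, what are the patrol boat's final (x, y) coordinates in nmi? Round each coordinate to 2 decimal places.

(-52.82, -13.69)

Leg 1 (268°, 29 nmi): east 29 sin 268° = -28.98, north 29 cos 268° = -1.01
Leg 2 (242°, 27 nmi): east 27 sin 242° = -23.84, north 27 cos 242° = -12.68
Summing: -52.82 nmi east, -13.69 nmi north → (-52.82, -13.69).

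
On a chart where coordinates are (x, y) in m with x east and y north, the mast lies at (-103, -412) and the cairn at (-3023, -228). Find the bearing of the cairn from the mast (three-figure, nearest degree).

Δeast = -3023 − -103 = -2920.00; Δnorth = -228 − -412 = 184.00.
Bearing = atan2(Δeast, Δnorth) mod 360° = 273.61° ≈ 274°.

274°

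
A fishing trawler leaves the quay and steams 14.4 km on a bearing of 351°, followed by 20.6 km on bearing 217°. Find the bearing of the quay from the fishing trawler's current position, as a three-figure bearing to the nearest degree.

081°

Leg 1 (351°, 14.4 km): east 14.4 sin 351° = -2.25, north 14.4 cos 351° = 14.22
Leg 2 (217°, 20.6 km): east 20.6 sin 217° = -12.40, north 20.6 cos 217° = -16.45
Net displacement: -14.65 east, -2.23 north. Direction back to start is (14.65, 2.23): bearing = atan2(14.65, 2.23) mod 360° = 81.35° ≈ 081°.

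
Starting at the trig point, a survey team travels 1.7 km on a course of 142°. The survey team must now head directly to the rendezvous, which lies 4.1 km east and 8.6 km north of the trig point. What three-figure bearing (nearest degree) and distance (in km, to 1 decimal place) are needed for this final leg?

Leg 1 (142°, 1.7 km): east 1.7 sin 142° = 1.05, north 1.7 cos 142° = -1.34
Current position: (1.05, -1.34). Target: (4.1, 8.6). Remaining: Δeast = 3.05, Δnorth = 9.94.
Bearing = atan2(3.05, 9.94) mod 360° = 17.08°; distance = √((3.05)² + (9.94)²) = 10.398 km.

017°, 10.4 km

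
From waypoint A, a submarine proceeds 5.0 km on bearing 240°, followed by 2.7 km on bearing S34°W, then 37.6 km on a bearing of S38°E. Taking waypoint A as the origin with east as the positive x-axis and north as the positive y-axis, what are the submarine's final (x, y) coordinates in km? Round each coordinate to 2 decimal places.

Leg 1 (240°, 5.0 km): east 5.0 sin 240° = -4.33, north 5.0 cos 240° = -2.50
Leg 2 (S34°W, 2.7 km): east 2.7 sin 214° = -1.51, north 2.7 cos 214° = -2.24
Leg 3 (S38°E, 37.6 km): east 37.6 sin 142° = 23.15, north 37.6 cos 142° = -29.63
Summing: 17.31 km east, -34.37 km north → (17.31, -34.37).

(17.31, -34.37)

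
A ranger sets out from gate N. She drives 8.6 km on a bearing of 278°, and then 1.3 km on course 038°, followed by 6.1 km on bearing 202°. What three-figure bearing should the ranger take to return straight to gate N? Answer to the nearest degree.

Leg 1 (278°, 8.6 km): east 8.6 sin 278° = -8.52, north 8.6 cos 278° = 1.20
Leg 2 (038°, 1.3 km): east 1.3 sin 38° = 0.80, north 1.3 cos 38° = 1.02
Leg 3 (202°, 6.1 km): east 6.1 sin 202° = -2.29, north 6.1 cos 202° = -5.66
Net displacement: -10.00 east, -3.43 north. Direction back to start is (10.00, 3.43): bearing = atan2(10.00, 3.43) mod 360° = 71.05° ≈ 071°.

071°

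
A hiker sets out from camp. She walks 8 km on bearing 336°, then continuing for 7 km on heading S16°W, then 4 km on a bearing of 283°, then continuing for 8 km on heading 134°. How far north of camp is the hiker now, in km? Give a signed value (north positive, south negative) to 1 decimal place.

-4.1 km

Leg 1 (336°, 8 km): east 8 sin 336° = -3.25, north 8 cos 336° = 7.31
Leg 2 (S16°W, 7 km): east 7 sin 196° = -1.93, north 7 cos 196° = -6.73
Leg 3 (283°, 4 km): east 4 sin 283° = -3.90, north 4 cos 283° = 0.90
Leg 4 (134°, 8 km): east 8 sin 134° = 5.75, north 8 cos 134° = -5.56
Net north component: -4.08 km.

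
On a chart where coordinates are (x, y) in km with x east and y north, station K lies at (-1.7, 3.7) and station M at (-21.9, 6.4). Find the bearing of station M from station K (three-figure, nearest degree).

278°

Δeast = -21.9 − -1.7 = -20.20; Δnorth = 6.4 − 3.7 = 2.70.
Bearing = atan2(Δeast, Δnorth) mod 360° = 277.61° ≈ 278°.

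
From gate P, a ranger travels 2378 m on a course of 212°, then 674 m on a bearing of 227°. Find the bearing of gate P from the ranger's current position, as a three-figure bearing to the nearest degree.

Leg 1 (212°, 2378 m): east 2378 sin 212° = -1260.15, north 2378 cos 212° = -2016.66
Leg 2 (227°, 674 m): east 674 sin 227° = -492.93, north 674 cos 227° = -459.67
Net displacement: -1753.08 east, -2476.33 north. Direction back to start is (1753.08, 2476.33): bearing = atan2(1753.08, 2476.33) mod 360° = 35.30° ≈ 035°.

035°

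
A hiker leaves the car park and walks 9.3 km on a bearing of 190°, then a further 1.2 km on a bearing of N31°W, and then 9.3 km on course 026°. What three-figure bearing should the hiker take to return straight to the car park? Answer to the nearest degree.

Leg 1 (190°, 9.3 km): east 9.3 sin 190° = -1.61, north 9.3 cos 190° = -9.16
Leg 2 (N31°W, 1.2 km): east 1.2 sin 329° = -0.62, north 1.2 cos 329° = 1.03
Leg 3 (026°, 9.3 km): east 9.3 sin 26° = 4.08, north 9.3 cos 26° = 8.36
Net displacement: 1.84 east, 0.23 north. Direction back to start is (-1.84, -0.23): bearing = atan2(-1.84, -0.23) mod 360° = 262.93° ≈ 263°.

263°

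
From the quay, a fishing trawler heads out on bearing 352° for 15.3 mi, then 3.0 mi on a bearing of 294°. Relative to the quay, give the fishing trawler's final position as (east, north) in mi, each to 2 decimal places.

(-4.87, 16.37)

Leg 1 (352°, 15.3 mi): east 15.3 sin 352° = -2.13, north 15.3 cos 352° = 15.15
Leg 2 (294°, 3.0 mi): east 3.0 sin 294° = -2.74, north 3.0 cos 294° = 1.22
Summing: -4.87 mi east, 16.37 mi north → (-4.87, 16.37).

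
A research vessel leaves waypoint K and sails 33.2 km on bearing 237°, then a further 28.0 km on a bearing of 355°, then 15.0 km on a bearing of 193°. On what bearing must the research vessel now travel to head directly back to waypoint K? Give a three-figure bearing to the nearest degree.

Leg 1 (237°, 33.2 km): east 33.2 sin 237° = -27.84, north 33.2 cos 237° = -18.08
Leg 2 (355°, 28.0 km): east 28.0 sin 355° = -2.44, north 28.0 cos 355° = 27.89
Leg 3 (193°, 15.0 km): east 15.0 sin 193° = -3.37, north 15.0 cos 193° = -14.62
Net displacement: -33.66 east, -4.80 north. Direction back to start is (33.66, 4.80): bearing = atan2(33.66, 4.80) mod 360° = 81.88° ≈ 082°.

082°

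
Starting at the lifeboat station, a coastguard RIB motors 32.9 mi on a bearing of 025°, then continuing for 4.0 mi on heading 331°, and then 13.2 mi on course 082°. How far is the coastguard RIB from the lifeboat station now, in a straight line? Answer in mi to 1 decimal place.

43.2 mi

Leg 1 (025°, 32.9 mi): east 32.9 sin 25° = 13.90, north 32.9 cos 25° = 29.82
Leg 2 (331°, 4.0 mi): east 4.0 sin 331° = -1.94, north 4.0 cos 331° = 3.50
Leg 3 (082°, 13.2 mi): east 13.2 sin 82° = 13.07, north 13.2 cos 82° = 1.84
Net: 25.04 east, 35.15 north. Distance = √((25.04)² + (35.15)²) = 43.157 mi.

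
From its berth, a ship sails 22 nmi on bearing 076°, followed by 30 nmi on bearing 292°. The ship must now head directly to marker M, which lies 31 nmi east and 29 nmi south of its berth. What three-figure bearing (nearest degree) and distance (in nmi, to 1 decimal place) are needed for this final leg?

Leg 1 (076°, 22 nmi): east 22 sin 76° = 21.35, north 22 cos 76° = 5.32
Leg 2 (292°, 30 nmi): east 30 sin 292° = -27.82, north 30 cos 292° = 11.24
Current position: (-6.47, 16.56). Target: (31, -29). Remaining: Δeast = 37.47, Δnorth = -45.56.
Bearing = atan2(37.47, -45.56) mod 360° = 140.57°; distance = √((37.47)² + (-45.56)²) = 58.989 nmi.

141°, 59.0 nmi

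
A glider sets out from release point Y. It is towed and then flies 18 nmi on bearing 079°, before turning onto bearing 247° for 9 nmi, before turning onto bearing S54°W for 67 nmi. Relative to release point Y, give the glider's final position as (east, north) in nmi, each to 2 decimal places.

(-44.82, -39.46)

Leg 1 (079°, 18 nmi): east 18 sin 79° = 17.67, north 18 cos 79° = 3.43
Leg 2 (247°, 9 nmi): east 9 sin 247° = -8.28, north 9 cos 247° = -3.52
Leg 3 (S54°W, 67 nmi): east 67 sin 234° = -54.20, north 67 cos 234° = -39.38
Summing: -44.82 nmi east, -39.46 nmi north → (-44.82, -39.46).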